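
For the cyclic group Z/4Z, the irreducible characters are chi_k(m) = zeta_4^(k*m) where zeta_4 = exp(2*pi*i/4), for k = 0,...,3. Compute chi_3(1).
chi_3(1) = zeta_4^3 = -I

Working: chi_3(1) = zeta_4^(3*1) = zeta_4^3. Since zeta_4^4 = 1, this equals zeta_4^3 = exp(2*pi*i*3/4) = -I.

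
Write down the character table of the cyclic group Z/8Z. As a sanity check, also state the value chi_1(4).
Character table of Z/8Z (irreps indexed chi_0,...,chi_7 with chi_k(m) = zeta_8^(k*m), zeta_8 = exp(2*pi*i/8)):
  irrep \ class  {0} (size 1)  {1} (size 1)    {2} (size 1)  {3} (size 1)    {4} (size 1)  {5} (size 1)    {6} (size 1)  {7} (size 1)  
  chi_0          1             1               1             1               1             1               1             1             
  chi_1          1             exp(I*pi/4)     I             exp(3*I*pi/4)   -1            exp(-3*I*pi/4)  -I            exp(-I*pi/4)  
  chi_2          1             I               -1            -I              1             I               -1            -I            
  chi_3          1             exp(3*I*pi/4)   -I            exp(I*pi/4)     -1            exp(-I*pi/4)    I             exp(-3*I*pi/4)
  chi_4          1             -1              1             -1              1             -1              1             -1            
  chi_5          1             exp(-3*I*pi/4)  I             exp(-I*pi/4)    -1            exp(I*pi/4)     -I            exp(3*I*pi/4) 
  chi_6          1             -I              -1            I               1             -I              -1            I             
  chi_7          1             exp(-I*pi/4)    -I            exp(-3*I*pi/4)  -1            exp(3*I*pi/4)   I             exp(I*pi/4)   

Spot check: chi_1(4) = zeta_8^(1*4) = zeta_8^4 = -1.

Why: Z/8Z is abelian, so all 8 irreducible complex representations are 1-dimensional. They are given by chi_k(m) = zeta_8^(k*m) for k = 0,...,7. Row orthogonality: sum_m chi_k(m) conj(chi_l(m)) = 8 * [k = l].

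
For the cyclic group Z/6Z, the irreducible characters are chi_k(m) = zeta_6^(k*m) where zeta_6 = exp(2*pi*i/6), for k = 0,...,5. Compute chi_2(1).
chi_2(1) = zeta_6^2 = exp(2*I*pi/3)

Reasoning: chi_2(1) = zeta_6^(2*1) = zeta_6^2. Since zeta_6^6 = 1, this equals zeta_6^2 = exp(2*pi*i*2/6) = exp(2*I*pi/3).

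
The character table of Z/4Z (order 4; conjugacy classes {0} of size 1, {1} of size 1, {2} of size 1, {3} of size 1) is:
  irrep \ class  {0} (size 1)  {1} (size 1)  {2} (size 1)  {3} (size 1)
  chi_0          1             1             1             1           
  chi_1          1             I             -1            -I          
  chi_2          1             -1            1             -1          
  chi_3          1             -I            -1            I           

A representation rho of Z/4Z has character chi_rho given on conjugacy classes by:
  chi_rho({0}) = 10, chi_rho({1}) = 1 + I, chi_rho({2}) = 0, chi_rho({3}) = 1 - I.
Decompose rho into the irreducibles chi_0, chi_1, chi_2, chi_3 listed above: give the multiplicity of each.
Multiplicities: chi_0: 3, chi_1: 3, chi_2: 2, chi_3: 2.

Argument: Use <chi_rho, chi> = (1/|G|) sum_C |C| * chi_rho(C) * conj(chi(C)) with |G| = 4 for each irreducible chi in the table:
  <chi_rho, chi_0> = (1/4)[1*(10)*conj(1) + 1*(1 + I)*conj(1) + 1*(0)*conj(1) + 1*(1 - I)*conj(1)]
      = (1/4)[(10) + (1 + I) + (0) + (1 - I)] = 12/4 = 3
  <chi_rho, chi_1> = (1/4)[1*(10)*conj(1) + 1*(1 + I)*conj(I) + 1*(0)*conj(-1) + 1*(1 - I)*conj(-I)]
      = (1/4)[(10) + (1 - I) + (0) + (1 + I)] = 12/4 = 3
  <chi_rho, chi_2> = (1/4)[1*(10)*conj(1) + 1*(1 + I)*conj(-1) + 1*(0)*conj(1) + 1*(1 - I)*conj(-1)]
      = (1/4)[(10) + (-1 - I) + (0) + (-1 + I)] = 8/4 = 2
  <chi_rho, chi_3> = (1/4)[1*(10)*conj(1) + 1*(1 + I)*conj(-I) + 1*(0)*conj(-1) + 1*(1 - I)*conj(I)]
      = (1/4)[(10) + (-1 + I) + (0) + (-1 - I)] = 8/4 = 2
(Exp terms are combined using exp(i*s)*conj(exp(i*t)) = exp(i*(s-t)), and sums of them are collapsed using the identity that for every m > 1 the m distinct m-th roots of unity sum to 0, e.g. 1 + exp(2*I*pi/3) + exp(-2*I*pi/3) = 0.)
Dimension check: dim(rho) = sum (mult * dim) = 3*1 + 3*1 + 2*1 + 2*1 = 10 = chi_rho(e) = 10.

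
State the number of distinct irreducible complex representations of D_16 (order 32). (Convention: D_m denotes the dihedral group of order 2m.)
11

Reasoning: The number of irreducible complex representations of a finite group equals its number of conjugacy classes. D_16 has 11 conjugacy classes (n/2 + 3 for n even), so D_16 (order 32) has exactly 11 irreducible complex representations.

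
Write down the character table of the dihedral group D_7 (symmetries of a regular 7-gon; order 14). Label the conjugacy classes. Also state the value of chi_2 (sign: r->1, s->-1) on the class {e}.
Conjugacy classes: {e} of size 1, {r^1, r^6} of size 2, {r^2, r^5} of size 2, {r^3, r^4} of size 2, {s, sr, ..., sr^6} of size 7.
Character table:
  irrep \ class              {e} (size 1)  {r^1, r^6} (size 2)  {r^2, r^5} (size 2)  {r^3, r^4} (size 2)  {s, sr, ..., sr^6} (size 7)
  chi_1 (triv)               1             1                    1                    1                    1                          
  chi_2 (sign: r->1, s->-1)  1             1                    1                    1                    -1                         
  chi_3 (2d, j=1)            2             2*cos(2*pi/7)        -2*cos(3*pi/7)       -2*cos(pi/7)         0                          
  chi_4 (2d, j=2)            2             -2*cos(3*pi/7)       -2*cos(pi/7)         2*cos(2*pi/7)        0                          
  chi_5 (2d, j=3)            2             -2*cos(pi/7)         2*cos(2*pi/7)        -2*cos(3*pi/7)       0                          

Spot check: chi_2 (sign: r->1, s->-1) on {e} = 1.

Why: D_7 has order 2*7 = 14 with 5 conjugacy classes, hence 5 irreducibles. Sum of squared dims 1 + 1 + 4 + 4 + 4 = 14 = |G|. Linear characters come from the abelianisation; the 2-dimensional irreps have character r^k -> 2*cos(2*pi*j*k/7), reflections -> 0.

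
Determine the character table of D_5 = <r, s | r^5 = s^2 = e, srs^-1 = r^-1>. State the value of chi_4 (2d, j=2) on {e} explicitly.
Conjugacy classes: {e} of size 1, {r^1, r^4} of size 2, {r^2, r^3} of size 2, {s, sr, ..., sr^4} of size 5.
Character table:
  irrep \ class              {e} (size 1)  {r^1, r^4} (size 2)  {r^2, r^3} (size 2)  {s, sr, ..., sr^4} (size 5)
  chi_1 (triv)               1             1                    1                    1                          
  chi_2 (sign: r->1, s->-1)  1             1                    1                    -1                         
  chi_3 (2d, j=1)            2             -1/2 + sqrt(5)/2     -sqrt(5)/2 - 1/2     0                          
  chi_4 (2d, j=2)            2             -sqrt(5)/2 - 1/2     -1/2 + sqrt(5)/2     0                          

Spot check: chi_4 (2d, j=2) on {e} = 2.

Justification: D_5 has order 2*5 = 10 with 4 conjugacy classes, hence 4 irreducibles. Sum of squared dims 1 + 1 + 4 + 4 = 10 = |G|. Linear characters come from the abelianisation; the 2-dimensional irreps have character r^k -> 2*cos(2*pi*j*k/5), reflections -> 0.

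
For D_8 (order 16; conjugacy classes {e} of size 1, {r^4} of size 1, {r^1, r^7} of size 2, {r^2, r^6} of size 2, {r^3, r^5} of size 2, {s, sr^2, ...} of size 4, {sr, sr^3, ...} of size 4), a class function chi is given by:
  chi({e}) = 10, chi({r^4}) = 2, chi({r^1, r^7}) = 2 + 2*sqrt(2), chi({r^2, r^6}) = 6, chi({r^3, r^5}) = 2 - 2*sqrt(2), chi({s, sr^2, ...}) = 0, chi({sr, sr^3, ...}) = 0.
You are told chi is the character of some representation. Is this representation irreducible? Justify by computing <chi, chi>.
Not irreducible (reducible): <chi, chi> = 14 > 1.

Proof sketch: <chi, chi> = (1/|G|) sum_C |C| * |chi(C)|^2 = (1/16)[1*|10|^2 + 1*|2|^2 + 2*|2 + 2*sqrt(2)|^2 + 2*|6|^2 + 2*|2 - 2*sqrt(2)|^2 + 4*|0|^2 + 4*|0|^2]
  = (1/16)[(100) + (4) + (16*sqrt(2) + 24) + (72) + (24 - 16*sqrt(2)) + (0) + (0)] = 224/16 = 14.
A character is irreducible iff <chi, chi> = 1, so this representation is reducible.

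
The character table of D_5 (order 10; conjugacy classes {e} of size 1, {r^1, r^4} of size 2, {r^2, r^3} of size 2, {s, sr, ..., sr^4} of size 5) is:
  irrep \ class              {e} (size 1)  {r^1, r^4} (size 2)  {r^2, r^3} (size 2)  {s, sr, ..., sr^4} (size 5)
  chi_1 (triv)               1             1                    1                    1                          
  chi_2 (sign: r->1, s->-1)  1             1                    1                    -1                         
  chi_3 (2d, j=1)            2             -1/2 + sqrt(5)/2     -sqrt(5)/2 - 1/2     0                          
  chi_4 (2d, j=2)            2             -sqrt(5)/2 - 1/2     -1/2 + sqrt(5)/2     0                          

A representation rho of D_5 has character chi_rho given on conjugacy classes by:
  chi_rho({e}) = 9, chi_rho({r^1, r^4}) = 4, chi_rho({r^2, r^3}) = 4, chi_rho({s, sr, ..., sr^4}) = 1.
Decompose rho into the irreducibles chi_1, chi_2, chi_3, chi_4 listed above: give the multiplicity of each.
Multiplicities: chi_1: 3, chi_2: 2, chi_3: 1, chi_4: 1.

Details: Use <chi_rho, chi> = (1/|G|) sum_C |C| * chi_rho(C) * conj(chi(C)) with |G| = 10 for each irreducible chi in the table:
  <chi_rho, chi_1> = (1/10)[1*(9)*conj(1) + 2*(4)*conj(1) + 2*(4)*conj(1) + 5*(1)*conj(1)]
      = (1/10)[(9) + (8) + (8) + (5)] = 30/10 = 3
  <chi_rho, chi_2> = (1/10)[1*(9)*conj(1) + 2*(4)*conj(1) + 2*(4)*conj(1) + 5*(1)*conj(-1)]
      = (1/10)[(9) + (8) + (8) + (-5)] = 20/10 = 2
  <chi_rho, chi_3> = (1/10)[1*(9)*conj(2) + 2*(4)*conj(-1/2 + sqrt(5)/2) + 2*(4)*conj(-sqrt(5)/2 - 1/2) + 5*(1)*conj(0)]
      = (1/10)[(18) + (-4 + 4*sqrt(5)) + (-4*sqrt(5) - 4) + (0)] = 10/10 = 1
  <chi_rho, chi_4> = (1/10)[1*(9)*conj(2) + 2*(4)*conj(-sqrt(5)/2 - 1/2) + 2*(4)*conj(-1/2 + sqrt(5)/2) + 5*(1)*conj(0)]
      = (1/10)[(18) + (-4*sqrt(5) - 4) + (-4 + 4*sqrt(5)) + (0)] = 10/10 = 1
Dimension check: dim(rho) = sum (mult * dim) = 3*1 + 2*1 + 1*2 + 1*2 = 9 = chi_rho(e) = 9.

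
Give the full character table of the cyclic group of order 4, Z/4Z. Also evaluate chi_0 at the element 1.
Character table of Z/4Z (irreps indexed chi_0,...,chi_3 with chi_k(m) = zeta_4^(k*m), zeta_4 = exp(2*pi*i/4)):
  irrep \ class  {0} (size 1)  {1} (size 1)  {2} (size 1)  {3} (size 1)
  chi_0          1             1             1             1           
  chi_1          1             I             -1            -I          
  chi_2          1             -1            1             -1          
  chi_3          1             -I            -1            I           

Spot check: chi_0(1) = zeta_4^(0*1) = zeta_4^0 = 1.

Argument: Z/4Z is abelian, so all 4 irreducible complex representations are 1-dimensional. They are given by chi_k(m) = zeta_4^(k*m) for k = 0,...,3. Row orthogonality: sum_m chi_k(m) conj(chi_l(m)) = 4 * [k = l].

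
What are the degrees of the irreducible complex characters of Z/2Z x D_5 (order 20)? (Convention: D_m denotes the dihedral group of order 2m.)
Dimensions: 1, 1, 1, 1, 2, 2, 2, 2

Argument: There are 8 irreducibles (= number of conjugacy classes). Their dimensions d_i satisfy sum d_i^2 = |G| = 20: 1 + 1 + 1 + 1 + 4 + 4 + 4 + 4 = 20. (For the product with Z/2Z: each of the 2 1-dim characters of Z/2Z tensors with each irrep of D_5, giving 2 copies of each D_5-dimension.)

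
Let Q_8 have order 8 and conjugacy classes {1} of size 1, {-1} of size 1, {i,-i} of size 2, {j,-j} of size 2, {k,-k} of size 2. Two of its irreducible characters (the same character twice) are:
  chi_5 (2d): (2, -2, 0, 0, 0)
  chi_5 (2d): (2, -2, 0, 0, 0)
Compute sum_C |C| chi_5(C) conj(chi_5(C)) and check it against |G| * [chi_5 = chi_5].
Sum = 8 = |G| = 8; so <chi_5, chi_5> = 1 (norm-1 confirms irreducibility).

Derivation: Compute term by term over conjugacy classes (|C| * chi_5(C) * conj(chi_5(C))):
  1*(2)*conj(2) + 1*(-2)*conj(-2) + 2*(0)*conj(0) + 2*(0)*conj(0) + 2*(0)*conj(0)
  = (4) + (4) + (0) + (0) + (0)
  = 8.
Dividing by |G| = 8 gives 8/8 = 1, matching the row-orthogonality relation <chi_5, chi_5> = [chi_5 = chi_5].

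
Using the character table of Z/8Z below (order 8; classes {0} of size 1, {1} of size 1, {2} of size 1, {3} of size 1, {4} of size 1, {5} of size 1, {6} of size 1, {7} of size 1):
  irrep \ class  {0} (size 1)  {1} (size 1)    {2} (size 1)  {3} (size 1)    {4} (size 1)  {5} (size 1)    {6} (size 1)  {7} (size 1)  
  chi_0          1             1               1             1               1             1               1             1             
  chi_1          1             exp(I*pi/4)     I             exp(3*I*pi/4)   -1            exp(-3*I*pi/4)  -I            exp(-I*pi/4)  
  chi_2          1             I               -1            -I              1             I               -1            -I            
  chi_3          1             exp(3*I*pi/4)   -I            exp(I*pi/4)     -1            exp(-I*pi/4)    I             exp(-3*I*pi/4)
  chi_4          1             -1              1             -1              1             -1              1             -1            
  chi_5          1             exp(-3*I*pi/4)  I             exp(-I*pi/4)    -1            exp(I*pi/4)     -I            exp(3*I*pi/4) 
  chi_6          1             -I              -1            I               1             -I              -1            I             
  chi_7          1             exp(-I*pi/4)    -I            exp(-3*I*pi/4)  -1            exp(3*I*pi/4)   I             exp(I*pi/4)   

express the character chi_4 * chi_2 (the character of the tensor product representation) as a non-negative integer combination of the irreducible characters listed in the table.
chi_4 tensor chi_2 = chi_6 (all other irreducibles have multiplicity 0).

Proof sketch: The character of a tensor product is the pointwise product (chi_4 * chi_2)(C) = chi_4(C) * chi_2(C):
  {0}: (1)*(1), {1}: (-1)*(I), {2}: (1)*(-1), {3}: (-1)*(-I), {4}: (1)*(1), {5}: (-1)*(I), {6}: (1)*(-1), {7}: (-1)*(-I)
so (chi_4 * chi_2) takes values
  {0} -> 1, {1} -> -I, {2} -> -1, {3} -> I, {4} -> 1, {5} -> -I, {6} -> -1, {7} -> I.
Now take the inner product of this character with each irreducible chi from the table, <chi_4*chi_2, chi> = (1/8) sum_C |C| (chi_4*chi_2)(C) conj(chi(C)):
  <chi_4*chi_2, chi_0> = (1/8)[1*(1)*conj(1) + 1*(-I)*conj(1) + 1*(-1)*conj(1) + 1*(I)*conj(1) + 1*(1)*conj(1) + 1*(-I)*conj(1) + 1*(-1)*conj(1) + 1*(I)*conj(1)]
      = (1/8)[(1) + (-I) + (-1) + (I) + (1) + (-I) + (-1) + (I)] = 0/8 = 0
  <chi_4*chi_2, chi_1> = (1/8)[1*(1)*conj(1) + 1*(-I)*conj(exp(I*pi/4)) + 1*(-1)*conj(I) + 1*(I)*conj(exp(3*I*pi/4)) + 1*(1)*conj(-1) + 1*(-I)*conj(exp(-3*I*pi/4)) + 1*(-1)*conj(-I) + 1*(I)*conj(exp(-I*pi/4))]
      = (1/8)[(1) + (-exp(I*pi/4)) + (I) + (exp(-I*pi/4)) + (-1) + (-exp(-3*I*pi/4)) + (-I) + (exp(3*I*pi/4))] = 0/8 = 0
  <chi_4*chi_2, chi_2> = (1/8)[1*(1)*conj(1) + 1*(-I)*conj(I) + 1*(-1)*conj(-1) + 1*(I)*conj(-I) + 1*(1)*conj(1) + 1*(-I)*conj(I) + 1*(-1)*conj(-1) + 1*(I)*conj(-I)]
      = (1/8)[(1) + (-1) + (1) + (-1) + (1) + (-1) + (1) + (-1)] = 0/8 = 0
  <chi_4*chi_2, chi_3> = (1/8)[1*(1)*conj(1) + 1*(-I)*conj(exp(3*I*pi/4)) + 1*(-1)*conj(-I) + 1*(I)*conj(exp(I*pi/4)) + 1*(1)*conj(-1) + 1*(-I)*conj(exp(-I*pi/4)) + 1*(-1)*conj(I) + 1*(I)*conj(exp(-3*I*pi/4))]
      = (1/8)[(1) + (-exp(-I*pi/4)) + (-I) + (exp(I*pi/4)) + (-1) + (-exp(3*I*pi/4)) + (I) + (exp(-3*I*pi/4))] = 0/8 = 0
  <chi_4*chi_2, chi_4> = (1/8)[1*(1)*conj(1) + 1*(-I)*conj(-1) + 1*(-1)*conj(1) + 1*(I)*conj(-1) + 1*(1)*conj(1) + 1*(-I)*conj(-1) + 1*(-1)*conj(1) + 1*(I)*conj(-1)]
      = (1/8)[(1) + (I) + (-1) + (-I) + (1) + (I) + (-1) + (-I)] = 0/8 = 0
  <chi_4*chi_2, chi_5> = (1/8)[1*(1)*conj(1) + 1*(-I)*conj(exp(-3*I*pi/4)) + 1*(-1)*conj(I) + 1*(I)*conj(exp(-I*pi/4)) + 1*(1)*conj(-1) + 1*(-I)*conj(exp(I*pi/4)) + 1*(-1)*conj(-I) + 1*(I)*conj(exp(3*I*pi/4))]
      = (1/8)[(1) + (-exp(-3*I*pi/4)) + (I) + (exp(3*I*pi/4)) + (-1) + (-exp(I*pi/4)) + (-I) + (exp(-I*pi/4))] = 0/8 = 0
  <chi_4*chi_2, chi_6> = (1/8)[1*(1)*conj(1) + 1*(-I)*conj(-I) + 1*(-1)*conj(-1) + 1*(I)*conj(I) + 1*(1)*conj(1) + 1*(-I)*conj(-I) + 1*(-1)*conj(-1) + 1*(I)*conj(I)]
      = (1/8)[(1) + (1) + (1) + (1) + (1) + (1) + (1) + (1)] = 8/8 = 1
  <chi_4*chi_2, chi_7> = (1/8)[1*(1)*conj(1) + 1*(-I)*conj(exp(-I*pi/4)) + 1*(-1)*conj(-I) + 1*(I)*conj(exp(-3*I*pi/4)) + 1*(1)*conj(-1) + 1*(-I)*conj(exp(3*I*pi/4)) + 1*(-1)*conj(I) + 1*(I)*conj(exp(I*pi/4))]
      = (1/8)[(1) + (-exp(3*I*pi/4)) + (-I) + (exp(-3*I*pi/4)) + (-1) + (-exp(-I*pi/4)) + (I) + (exp(I*pi/4))] = 0/8 = 0
(Exp terms are combined using exp(i*s)*conj(exp(i*t)) = exp(i*(s-t)), and sums of them are collapsed using the identity that for every m > 1 the m distinct m-th roots of unity sum to 0, e.g. 1 + exp(2*I*pi/3) + exp(-2*I*pi/3) = 0.)
Hence the multiplicities are chi_6: 1. Dimension check: dim(chi_4)*dim(chi_2) = 1*1 = 1 and sum (mult * dim) = 1*1 = 1.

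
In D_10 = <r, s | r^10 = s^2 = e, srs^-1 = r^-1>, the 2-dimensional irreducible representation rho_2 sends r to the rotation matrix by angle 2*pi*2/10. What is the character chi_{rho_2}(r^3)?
chi_{rho_2}(r^3) = 2*cos(2*pi*2*3/10) = -sqrt(5)/2 - 1/2

Justification: rho_2(r^3) is rotation by angle 2*pi*2*3/10, whose trace is 2*cos(2*pi*2*3/10) = -sqrt(5)/2 - 1/2.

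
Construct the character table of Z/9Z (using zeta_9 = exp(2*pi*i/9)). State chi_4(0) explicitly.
Character table of Z/9Z (irreps indexed chi_0,...,chi_8 with chi_k(m) = zeta_9^(k*m), zeta_9 = exp(2*pi*i/9)):
  irrep \ class  {0} (size 1)  {1} (size 1)    {2} (size 1)    {3} (size 1)    {4} (size 1)    {5} (size 1)    {6} (size 1)    {7} (size 1)    {8} (size 1)  
  chi_0          1             1               1               1               1               1               1               1               1             
  chi_1          1             exp(2*I*pi/9)   exp(4*I*pi/9)   exp(2*I*pi/3)   exp(8*I*pi/9)   exp(-8*I*pi/9)  exp(-2*I*pi/3)  exp(-4*I*pi/9)  exp(-2*I*pi/9)
  chi_2          1             exp(4*I*pi/9)   exp(8*I*pi/9)   exp(-2*I*pi/3)  exp(-2*I*pi/9)  exp(2*I*pi/9)   exp(2*I*pi/3)   exp(-8*I*pi/9)  exp(-4*I*pi/9)
  chi_3          1             exp(2*I*pi/3)   exp(-2*I*pi/3)  1               exp(2*I*pi/3)   exp(-2*I*pi/3)  1               exp(2*I*pi/3)   exp(-2*I*pi/3)
  chi_4          1             exp(8*I*pi/9)   exp(-2*I*pi/9)  exp(2*I*pi/3)   exp(-4*I*pi/9)  exp(4*I*pi/9)   exp(-2*I*pi/3)  exp(2*I*pi/9)   exp(-8*I*pi/9)
  chi_5          1             exp(-8*I*pi/9)  exp(2*I*pi/9)   exp(-2*I*pi/3)  exp(4*I*pi/9)   exp(-4*I*pi/9)  exp(2*I*pi/3)   exp(-2*I*pi/9)  exp(8*I*pi/9) 
  chi_6          1             exp(-2*I*pi/3)  exp(2*I*pi/3)   1               exp(-2*I*pi/3)  exp(2*I*pi/3)   1               exp(-2*I*pi/3)  exp(2*I*pi/3) 
  chi_7          1             exp(-4*I*pi/9)  exp(-8*I*pi/9)  exp(2*I*pi/3)   exp(2*I*pi/9)   exp(-2*I*pi/9)  exp(-2*I*pi/3)  exp(8*I*pi/9)   exp(4*I*pi/9) 
  chi_8          1             exp(-2*I*pi/9)  exp(-4*I*pi/9)  exp(-2*I*pi/3)  exp(-8*I*pi/9)  exp(8*I*pi/9)   exp(2*I*pi/3)   exp(4*I*pi/9)   exp(2*I*pi/9) 

Spot check: chi_4(0) = zeta_9^(4*0) = zeta_9^0 = 1.

Solution. Z/9Z is abelian, so all 9 irreducible complex representations are 1-dimensional. They are given by chi_k(m) = zeta_9^(k*m) for k = 0,...,8. Row orthogonality: sum_m chi_k(m) conj(chi_l(m)) = 9 * [k = l].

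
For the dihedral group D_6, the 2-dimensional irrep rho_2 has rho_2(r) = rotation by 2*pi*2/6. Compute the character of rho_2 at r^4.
chi_{rho_2}(r^4) = 2*cos(2*pi*2*4/6) = -1

Proof sketch: rho_2(r^4) is rotation by angle 2*pi*2*4/6, whose trace is 2*cos(2*pi*2*4/6) = -1.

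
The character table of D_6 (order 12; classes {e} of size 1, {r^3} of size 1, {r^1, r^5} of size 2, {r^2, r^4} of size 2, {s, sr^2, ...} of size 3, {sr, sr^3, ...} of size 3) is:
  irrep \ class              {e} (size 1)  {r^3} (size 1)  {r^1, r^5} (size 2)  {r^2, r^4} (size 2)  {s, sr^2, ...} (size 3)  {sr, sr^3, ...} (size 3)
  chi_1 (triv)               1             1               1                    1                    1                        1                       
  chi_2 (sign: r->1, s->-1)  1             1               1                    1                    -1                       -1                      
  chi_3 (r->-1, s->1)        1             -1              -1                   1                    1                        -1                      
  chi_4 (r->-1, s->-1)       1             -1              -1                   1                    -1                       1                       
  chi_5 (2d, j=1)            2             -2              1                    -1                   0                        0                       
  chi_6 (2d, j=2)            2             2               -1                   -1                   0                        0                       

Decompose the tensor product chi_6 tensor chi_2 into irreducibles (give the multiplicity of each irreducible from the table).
chi_6 tensor chi_2 = chi_6 (all other irreducibles have multiplicity 0).

Justification: The character of a tensor product is the pointwise product (chi_6 * chi_2)(C) = chi_6(C) * chi_2(C):
  {e}: (2)*(1), {r^3}: (2)*(1), {r^1, r^5}: (-1)*(1), {r^2, r^4}: (-1)*(1), {s, sr^2, ...}: (0)*(-1), {sr, sr^3, ...}: (0)*(-1)
so (chi_6 * chi_2) takes values
  {e} -> 2, {r^3} -> 2, {r^1, r^5} -> -1, {r^2, r^4} -> -1, {s, sr^2, ...} -> 0, {sr, sr^3, ...} -> 0.
Now take the inner product of this character with each irreducible chi from the table, <chi_6*chi_2, chi> = (1/12) sum_C |C| (chi_6*chi_2)(C) conj(chi(C)):
  <chi_6*chi_2, chi_1> = (1/12)[1*(2)*conj(1) + 1*(2)*conj(1) + 2*(-1)*conj(1) + 2*(-1)*conj(1) + 3*(0)*conj(1) + 3*(0)*conj(1)]
      = (1/12)[(2) + (2) + (-2) + (-2) + (0) + (0)] = 0/12 = 0
  <chi_6*chi_2, chi_2> = (1/12)[1*(2)*conj(1) + 1*(2)*conj(1) + 2*(-1)*conj(1) + 2*(-1)*conj(1) + 3*(0)*conj(-1) + 3*(0)*conj(-1)]
      = (1/12)[(2) + (2) + (-2) + (-2) + (0) + (0)] = 0/12 = 0
  <chi_6*chi_2, chi_3> = (1/12)[1*(2)*conj(1) + 1*(2)*conj(-1) + 2*(-1)*conj(-1) + 2*(-1)*conj(1) + 3*(0)*conj(1) + 3*(0)*conj(-1)]
      = (1/12)[(2) + (-2) + (2) + (-2) + (0) + (0)] = 0/12 = 0
  <chi_6*chi_2, chi_4> = (1/12)[1*(2)*conj(1) + 1*(2)*conj(-1) + 2*(-1)*conj(-1) + 2*(-1)*conj(1) + 3*(0)*conj(-1) + 3*(0)*conj(1)]
      = (1/12)[(2) + (-2) + (2) + (-2) + (0) + (0)] = 0/12 = 0
  <chi_6*chi_2, chi_5> = (1/12)[1*(2)*conj(2) + 1*(2)*conj(-2) + 2*(-1)*conj(1) + 2*(-1)*conj(-1) + 3*(0)*conj(0) + 3*(0)*conj(0)]
      = (1/12)[(4) + (-4) + (-2) + (2) + (0) + (0)] = 0/12 = 0
  <chi_6*chi_2, chi_6> = (1/12)[1*(2)*conj(2) + 1*(2)*conj(2) + 2*(-1)*conj(-1) + 2*(-1)*conj(-1) + 3*(0)*conj(0) + 3*(0)*conj(0)]
      = (1/12)[(4) + (4) + (2) + (2) + (0) + (0)] = 12/12 = 1
Hence the multiplicities are chi_6: 1. Dimension check: dim(chi_6)*dim(chi_2) = 2*1 = 2 and sum (mult * dim) = 1*2 = 2.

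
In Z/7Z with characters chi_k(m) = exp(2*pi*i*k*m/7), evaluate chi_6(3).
chi_6(3) = zeta_7^18 = exp(-6*I*pi/7)

Argument: chi_6(3) = zeta_7^(6*3) = zeta_7^18. Since zeta_7^7 = 1, this equals zeta_7^4 = exp(2*pi*i*4/7) = exp(-6*I*pi/7).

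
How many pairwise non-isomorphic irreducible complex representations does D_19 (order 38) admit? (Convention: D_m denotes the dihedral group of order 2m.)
11

Details: The number of irreducible complex representations of a finite group equals its number of conjugacy classes. D_19 has 11 conjugacy classes ((n+3)/2 for n odd), so D_19 (order 38) has exactly 11 irreducible complex representations.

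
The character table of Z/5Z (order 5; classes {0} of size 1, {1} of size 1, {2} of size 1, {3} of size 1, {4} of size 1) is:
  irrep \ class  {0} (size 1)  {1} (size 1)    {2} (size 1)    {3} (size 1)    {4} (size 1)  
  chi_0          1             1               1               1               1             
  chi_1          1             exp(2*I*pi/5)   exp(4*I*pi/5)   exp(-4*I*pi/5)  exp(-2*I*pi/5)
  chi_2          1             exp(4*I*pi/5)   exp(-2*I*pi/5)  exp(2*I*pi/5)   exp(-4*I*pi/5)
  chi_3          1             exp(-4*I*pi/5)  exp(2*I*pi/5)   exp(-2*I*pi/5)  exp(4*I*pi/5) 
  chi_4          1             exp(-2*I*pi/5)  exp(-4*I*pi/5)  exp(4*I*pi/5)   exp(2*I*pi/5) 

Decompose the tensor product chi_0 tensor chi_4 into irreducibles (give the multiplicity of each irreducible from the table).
chi_0 tensor chi_4 = chi_4 (all other irreducibles have multiplicity 0).

Details: The character of a tensor product is the pointwise product (chi_0 * chi_4)(C) = chi_0(C) * chi_4(C):
  {0}: (1)*(1), {1}: (1)*(exp(-2*I*pi/5)), {2}: (1)*(exp(-4*I*pi/5)), {3}: (1)*(exp(4*I*pi/5)), {4}: (1)*(exp(2*I*pi/5))
so (chi_0 * chi_4) takes values
  {0} -> 1, {1} -> exp(-2*I*pi/5), {2} -> exp(-4*I*pi/5), {3} -> exp(4*I*pi/5), {4} -> exp(2*I*pi/5).
Now take the inner product of this character with each irreducible chi from the table, <chi_0*chi_4, chi> = (1/5) sum_C |C| (chi_0*chi_4)(C) conj(chi(C)):
  <chi_0*chi_4, chi_0> = (1/5)[1*(1)*conj(1) + 1*(exp(-2*I*pi/5))*conj(1) + 1*(exp(-4*I*pi/5))*conj(1) + 1*(exp(4*I*pi/5))*conj(1) + 1*(exp(2*I*pi/5))*conj(1)]
      = (1/5)[(1) + (exp(-2*I*pi/5)) + (exp(-4*I*pi/5)) + (exp(4*I*pi/5)) + (exp(2*I*pi/5))] = 0/5 = 0
  <chi_0*chi_4, chi_1> = (1/5)[1*(1)*conj(1) + 1*(exp(-2*I*pi/5))*conj(exp(2*I*pi/5)) + 1*(exp(-4*I*pi/5))*conj(exp(4*I*pi/5)) + 1*(exp(4*I*pi/5))*conj(exp(-4*I*pi/5)) + 1*(exp(2*I*pi/5))*conj(exp(-2*I*pi/5))]
      = (1/5)[(1) + (exp(-4*I*pi/5)) + (exp(2*I*pi/5)) + (exp(-2*I*pi/5)) + (exp(4*I*pi/5))] = 0/5 = 0
  <chi_0*chi_4, chi_2> = (1/5)[1*(1)*conj(1) + 1*(exp(-2*I*pi/5))*conj(exp(4*I*pi/5)) + 1*(exp(-4*I*pi/5))*conj(exp(-2*I*pi/5)) + 1*(exp(4*I*pi/5))*conj(exp(2*I*pi/5)) + 1*(exp(2*I*pi/5))*conj(exp(-4*I*pi/5))]
      = (1/5)[(1) + (exp(4*I*pi/5)) + (exp(-2*I*pi/5)) + (exp(2*I*pi/5)) + (exp(-4*I*pi/5))] = 0/5 = 0
  <chi_0*chi_4, chi_3> = (1/5)[1*(1)*conj(1) + 1*(exp(-2*I*pi/5))*conj(exp(-4*I*pi/5)) + 1*(exp(-4*I*pi/5))*conj(exp(2*I*pi/5)) + 1*(exp(4*I*pi/5))*conj(exp(-2*I*pi/5)) + 1*(exp(2*I*pi/5))*conj(exp(4*I*pi/5))]
      = (1/5)[(1) + (exp(2*I*pi/5)) + (exp(4*I*pi/5)) + (exp(-4*I*pi/5)) + (exp(-2*I*pi/5))] = 0/5 = 0
  <chi_0*chi_4, chi_4> = (1/5)[1*(1)*conj(1) + 1*(exp(-2*I*pi/5))*conj(exp(-2*I*pi/5)) + 1*(exp(-4*I*pi/5))*conj(exp(-4*I*pi/5)) + 1*(exp(4*I*pi/5))*conj(exp(4*I*pi/5)) + 1*(exp(2*I*pi/5))*conj(exp(2*I*pi/5))]
      = (1/5)[(1) + (1) + (1) + (1) + (1)] = 5/5 = 1
(Exp terms are combined using exp(i*s)*conj(exp(i*t)) = exp(i*(s-t)), and sums of them are collapsed using the identity that for every m > 1 the m distinct m-th roots of unity sum to 0, e.g. 1 + exp(2*I*pi/3) + exp(-2*I*pi/3) = 0.)
Hence the multiplicities are chi_4: 1. Dimension check: dim(chi_0)*dim(chi_4) = 1*1 = 1 and sum (mult * dim) = 1*1 = 1.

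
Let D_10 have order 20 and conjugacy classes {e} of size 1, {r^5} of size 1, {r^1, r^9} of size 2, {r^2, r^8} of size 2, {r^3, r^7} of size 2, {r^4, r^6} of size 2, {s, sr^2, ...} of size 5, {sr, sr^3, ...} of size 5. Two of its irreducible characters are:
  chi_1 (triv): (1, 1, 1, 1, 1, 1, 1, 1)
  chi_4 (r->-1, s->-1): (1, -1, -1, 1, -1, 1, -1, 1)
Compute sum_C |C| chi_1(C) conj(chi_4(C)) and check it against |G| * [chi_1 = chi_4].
Sum = 0; so <chi_1, chi_4> = 0 (distinct irreducibles are orthogonal).

Explanation: Compute term by term over conjugacy classes (|C| * chi_1(C) * conj(chi_4(C))):
  1*(1)*conj(1) + 1*(1)*conj(-1) + 2*(1)*conj(-1) + 2*(1)*conj(1) + 2*(1)*conj(-1) + 2*(1)*conj(1) + 5*(1)*conj(-1) + 5*(1)*conj(1)
  = (1) + (-1) + (-2) + (2) + (-2) + (2) + (-5) + (5)
  = 0.
Dividing by |G| = 20 gives 0/20 = 0, matching the row-orthogonality relation <chi_1, chi_4> = [chi_1 = chi_4].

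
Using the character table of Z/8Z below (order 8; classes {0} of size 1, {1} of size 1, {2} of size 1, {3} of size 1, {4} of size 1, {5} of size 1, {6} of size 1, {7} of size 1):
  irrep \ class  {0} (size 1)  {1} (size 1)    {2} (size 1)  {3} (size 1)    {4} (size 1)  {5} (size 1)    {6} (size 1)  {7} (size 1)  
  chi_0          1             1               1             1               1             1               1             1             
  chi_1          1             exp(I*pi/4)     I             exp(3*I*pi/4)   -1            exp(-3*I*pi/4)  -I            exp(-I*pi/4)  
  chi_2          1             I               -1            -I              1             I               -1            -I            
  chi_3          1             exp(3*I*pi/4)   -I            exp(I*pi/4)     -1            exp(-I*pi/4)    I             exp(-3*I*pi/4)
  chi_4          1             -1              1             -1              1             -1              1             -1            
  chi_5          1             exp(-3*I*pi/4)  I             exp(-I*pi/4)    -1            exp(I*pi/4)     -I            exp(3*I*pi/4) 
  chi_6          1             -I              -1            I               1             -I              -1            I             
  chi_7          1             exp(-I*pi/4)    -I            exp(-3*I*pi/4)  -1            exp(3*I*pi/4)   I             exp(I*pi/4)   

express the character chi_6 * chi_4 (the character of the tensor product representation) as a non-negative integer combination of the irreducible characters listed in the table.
chi_6 tensor chi_4 = chi_2 (all other irreducibles have multiplicity 0).

Derivation: The character of a tensor product is the pointwise product (chi_6 * chi_4)(C) = chi_6(C) * chi_4(C):
  {0}: (1)*(1), {1}: (-I)*(-1), {2}: (-1)*(1), {3}: (I)*(-1), {4}: (1)*(1), {5}: (-I)*(-1), {6}: (-1)*(1), {7}: (I)*(-1)
so (chi_6 * chi_4) takes values
  {0} -> 1, {1} -> I, {2} -> -1, {3} -> -I, {4} -> 1, {5} -> I, {6} -> -1, {7} -> -I.
Now take the inner product of this character with each irreducible chi from the table, <chi_6*chi_4, chi> = (1/8) sum_C |C| (chi_6*chi_4)(C) conj(chi(C)):
  <chi_6*chi_4, chi_0> = (1/8)[1*(1)*conj(1) + 1*(I)*conj(1) + 1*(-1)*conj(1) + 1*(-I)*conj(1) + 1*(1)*conj(1) + 1*(I)*conj(1) + 1*(-1)*conj(1) + 1*(-I)*conj(1)]
      = (1/8)[(1) + (I) + (-1) + (-I) + (1) + (I) + (-1) + (-I)] = 0/8 = 0
  <chi_6*chi_4, chi_1> = (1/8)[1*(1)*conj(1) + 1*(I)*conj(exp(I*pi/4)) + 1*(-1)*conj(I) + 1*(-I)*conj(exp(3*I*pi/4)) + 1*(1)*conj(-1) + 1*(I)*conj(exp(-3*I*pi/4)) + 1*(-1)*conj(-I) + 1*(-I)*conj(exp(-I*pi/4))]
      = (1/8)[(1) + (exp(I*pi/4)) + (I) + (-exp(-I*pi/4)) + (-1) + (exp(-3*I*pi/4)) + (-I) + (-exp(3*I*pi/4))] = 0/8 = 0
  <chi_6*chi_4, chi_2> = (1/8)[1*(1)*conj(1) + 1*(I)*conj(I) + 1*(-1)*conj(-1) + 1*(-I)*conj(-I) + 1*(1)*conj(1) + 1*(I)*conj(I) + 1*(-1)*conj(-1) + 1*(-I)*conj(-I)]
      = (1/8)[(1) + (1) + (1) + (1) + (1) + (1) + (1) + (1)] = 8/8 = 1
  <chi_6*chi_4, chi_3> = (1/8)[1*(1)*conj(1) + 1*(I)*conj(exp(3*I*pi/4)) + 1*(-1)*conj(-I) + 1*(-I)*conj(exp(I*pi/4)) + 1*(1)*conj(-1) + 1*(I)*conj(exp(-I*pi/4)) + 1*(-1)*conj(I) + 1*(-I)*conj(exp(-3*I*pi/4))]
      = (1/8)[(1) + (exp(-I*pi/4)) + (-I) + (-exp(I*pi/4)) + (-1) + (exp(3*I*pi/4)) + (I) + (-exp(-3*I*pi/4))] = 0/8 = 0
  <chi_6*chi_4, chi_4> = (1/8)[1*(1)*conj(1) + 1*(I)*conj(-1) + 1*(-1)*conj(1) + 1*(-I)*conj(-1) + 1*(1)*conj(1) + 1*(I)*conj(-1) + 1*(-1)*conj(1) + 1*(-I)*conj(-1)]
      = (1/8)[(1) + (-I) + (-1) + (I) + (1) + (-I) + (-1) + (I)] = 0/8 = 0
  <chi_6*chi_4, chi_5> = (1/8)[1*(1)*conj(1) + 1*(I)*conj(exp(-3*I*pi/4)) + 1*(-1)*conj(I) + 1*(-I)*conj(exp(-I*pi/4)) + 1*(1)*conj(-1) + 1*(I)*conj(exp(I*pi/4)) + 1*(-1)*conj(-I) + 1*(-I)*conj(exp(3*I*pi/4))]
      = (1/8)[(1) + (exp(-3*I*pi/4)) + (I) + (-exp(3*I*pi/4)) + (-1) + (exp(I*pi/4)) + (-I) + (-exp(-I*pi/4))] = 0/8 = 0
  <chi_6*chi_4, chi_6> = (1/8)[1*(1)*conj(1) + 1*(I)*conj(-I) + 1*(-1)*conj(-1) + 1*(-I)*conj(I) + 1*(1)*conj(1) + 1*(I)*conj(-I) + 1*(-1)*conj(-1) + 1*(-I)*conj(I)]
      = (1/8)[(1) + (-1) + (1) + (-1) + (1) + (-1) + (1) + (-1)] = 0/8 = 0
  <chi_6*chi_4, chi_7> = (1/8)[1*(1)*conj(1) + 1*(I)*conj(exp(-I*pi/4)) + 1*(-1)*conj(-I) + 1*(-I)*conj(exp(-3*I*pi/4)) + 1*(1)*conj(-1) + 1*(I)*conj(exp(3*I*pi/4)) + 1*(-1)*conj(I) + 1*(-I)*conj(exp(I*pi/4))]
      = (1/8)[(1) + (exp(3*I*pi/4)) + (-I) + (-exp(-3*I*pi/4)) + (-1) + (exp(-I*pi/4)) + (I) + (-exp(I*pi/4))] = 0/8 = 0
(Exp terms are combined using exp(i*s)*conj(exp(i*t)) = exp(i*(s-t)), and sums of them are collapsed using the identity that for every m > 1 the m distinct m-th roots of unity sum to 0, e.g. 1 + exp(2*I*pi/3) + exp(-2*I*pi/3) = 0.)
Hence the multiplicities are chi_2: 1. Dimension check: dim(chi_6)*dim(chi_4) = 1*1 = 1 and sum (mult * dim) = 1*1 = 1.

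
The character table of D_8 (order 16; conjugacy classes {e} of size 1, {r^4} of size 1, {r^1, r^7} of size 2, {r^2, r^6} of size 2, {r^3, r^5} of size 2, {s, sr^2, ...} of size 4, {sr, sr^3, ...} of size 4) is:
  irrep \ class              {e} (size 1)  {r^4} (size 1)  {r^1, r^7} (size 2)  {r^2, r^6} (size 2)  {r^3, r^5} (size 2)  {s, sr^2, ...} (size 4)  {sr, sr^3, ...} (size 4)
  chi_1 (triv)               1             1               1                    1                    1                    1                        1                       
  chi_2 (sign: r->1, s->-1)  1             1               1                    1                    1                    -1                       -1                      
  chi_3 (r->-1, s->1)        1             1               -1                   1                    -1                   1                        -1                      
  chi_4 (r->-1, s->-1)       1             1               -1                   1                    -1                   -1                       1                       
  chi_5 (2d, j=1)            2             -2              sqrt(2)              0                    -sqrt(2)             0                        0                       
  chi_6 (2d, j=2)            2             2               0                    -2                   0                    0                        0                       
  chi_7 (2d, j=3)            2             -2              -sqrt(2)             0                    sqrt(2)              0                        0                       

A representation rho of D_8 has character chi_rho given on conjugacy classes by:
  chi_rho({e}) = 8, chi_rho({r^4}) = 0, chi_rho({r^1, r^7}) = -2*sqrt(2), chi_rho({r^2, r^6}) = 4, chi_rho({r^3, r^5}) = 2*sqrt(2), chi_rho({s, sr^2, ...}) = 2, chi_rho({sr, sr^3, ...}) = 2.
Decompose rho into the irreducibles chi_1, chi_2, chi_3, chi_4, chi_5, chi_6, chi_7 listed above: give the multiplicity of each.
Multiplicities: chi_1: 2, chi_2: 0, chi_3: 1, chi_4: 1, chi_5: 0, chi_6: 0, chi_7: 2.

Why: Use <chi_rho, chi> = (1/|G|) sum_C |C| * chi_rho(C) * conj(chi(C)) with |G| = 16 for each irreducible chi in the table:
  <chi_rho, chi_1> = (1/16)[1*(8)*conj(1) + 1*(0)*conj(1) + 2*(-2*sqrt(2))*conj(1) + 2*(4)*conj(1) + 2*(2*sqrt(2))*conj(1) + 4*(2)*conj(1) + 4*(2)*conj(1)]
      = (1/16)[(8) + (0) + (-4*sqrt(2)) + (8) + (4*sqrt(2)) + (8) + (8)] = 32/16 = 2
  <chi_rho, chi_2> = (1/16)[1*(8)*conj(1) + 1*(0)*conj(1) + 2*(-2*sqrt(2))*conj(1) + 2*(4)*conj(1) + 2*(2*sqrt(2))*conj(1) + 4*(2)*conj(-1) + 4*(2)*conj(-1)]
      = (1/16)[(8) + (0) + (-4*sqrt(2)) + (8) + (4*sqrt(2)) + (-8) + (-8)] = 0/16 = 0
  <chi_rho, chi_3> = (1/16)[1*(8)*conj(1) + 1*(0)*conj(1) + 2*(-2*sqrt(2))*conj(-1) + 2*(4)*conj(1) + 2*(2*sqrt(2))*conj(-1) + 4*(2)*conj(1) + 4*(2)*conj(-1)]
      = (1/16)[(8) + (0) + (4*sqrt(2)) + (8) + (-4*sqrt(2)) + (8) + (-8)] = 16/16 = 1
  <chi_rho, chi_4> = (1/16)[1*(8)*conj(1) + 1*(0)*conj(1) + 2*(-2*sqrt(2))*conj(-1) + 2*(4)*conj(1) + 2*(2*sqrt(2))*conj(-1) + 4*(2)*conj(-1) + 4*(2)*conj(1)]
      = (1/16)[(8) + (0) + (4*sqrt(2)) + (8) + (-4*sqrt(2)) + (-8) + (8)] = 16/16 = 1
  <chi_rho, chi_5> = (1/16)[1*(8)*conj(2) + 1*(0)*conj(-2) + 2*(-2*sqrt(2))*conj(sqrt(2)) + 2*(4)*conj(0) + 2*(2*sqrt(2))*conj(-sqrt(2)) + 4*(2)*conj(0) + 4*(2)*conj(0)]
      = (1/16)[(16) + (0) + (-8) + (0) + (-8) + (0) + (0)] = 0/16 = 0
  <chi_rho, chi_6> = (1/16)[1*(8)*conj(2) + 1*(0)*conj(2) + 2*(-2*sqrt(2))*conj(0) + 2*(4)*conj(-2) + 2*(2*sqrt(2))*conj(0) + 4*(2)*conj(0) + 4*(2)*conj(0)]
      = (1/16)[(16) + (0) + (0) + (-16) + (0) + (0) + (0)] = 0/16 = 0
  <chi_rho, chi_7> = (1/16)[1*(8)*conj(2) + 1*(0)*conj(-2) + 2*(-2*sqrt(2))*conj(-sqrt(2)) + 2*(4)*conj(0) + 2*(2*sqrt(2))*conj(sqrt(2)) + 4*(2)*conj(0) + 4*(2)*conj(0)]
      = (1/16)[(16) + (0) + (8) + (0) + (8) + (0) + (0)] = 32/16 = 2
Dimension check: dim(rho) = sum (mult * dim) = 2*1 + 0*1 + 1*1 + 1*1 + 0*2 + 0*2 + 2*2 = 8 = chi_rho(e) = 8.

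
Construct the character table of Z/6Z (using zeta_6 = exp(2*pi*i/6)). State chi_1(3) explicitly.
Character table of Z/6Z (irreps indexed chi_0,...,chi_5 with chi_k(m) = zeta_6^(k*m), zeta_6 = exp(2*pi*i/6)):
  irrep \ class  {0} (size 1)  {1} (size 1)    {2} (size 1)    {3} (size 1)  {4} (size 1)    {5} (size 1)  
  chi_0          1             1               1               1             1               1             
  chi_1          1             exp(I*pi/3)     exp(2*I*pi/3)   -1            exp(-2*I*pi/3)  exp(-I*pi/3)  
  chi_2          1             exp(2*I*pi/3)   exp(-2*I*pi/3)  1             exp(2*I*pi/3)   exp(-2*I*pi/3)
  chi_3          1             -1              1               -1            1               -1            
  chi_4          1             exp(-2*I*pi/3)  exp(2*I*pi/3)   1             exp(-2*I*pi/3)  exp(2*I*pi/3) 
  chi_5          1             exp(-I*pi/3)    exp(-2*I*pi/3)  -1            exp(2*I*pi/3)   exp(I*pi/3)   

Spot check: chi_1(3) = zeta_6^(1*3) = zeta_6^3 = -1.

Solution. Z/6Z is abelian, so all 6 irreducible complex representations are 1-dimensional. They are given by chi_k(m) = zeta_6^(k*m) for k = 0,...,5. Row orthogonality: sum_m chi_k(m) conj(chi_l(m)) = 6 * [k = l].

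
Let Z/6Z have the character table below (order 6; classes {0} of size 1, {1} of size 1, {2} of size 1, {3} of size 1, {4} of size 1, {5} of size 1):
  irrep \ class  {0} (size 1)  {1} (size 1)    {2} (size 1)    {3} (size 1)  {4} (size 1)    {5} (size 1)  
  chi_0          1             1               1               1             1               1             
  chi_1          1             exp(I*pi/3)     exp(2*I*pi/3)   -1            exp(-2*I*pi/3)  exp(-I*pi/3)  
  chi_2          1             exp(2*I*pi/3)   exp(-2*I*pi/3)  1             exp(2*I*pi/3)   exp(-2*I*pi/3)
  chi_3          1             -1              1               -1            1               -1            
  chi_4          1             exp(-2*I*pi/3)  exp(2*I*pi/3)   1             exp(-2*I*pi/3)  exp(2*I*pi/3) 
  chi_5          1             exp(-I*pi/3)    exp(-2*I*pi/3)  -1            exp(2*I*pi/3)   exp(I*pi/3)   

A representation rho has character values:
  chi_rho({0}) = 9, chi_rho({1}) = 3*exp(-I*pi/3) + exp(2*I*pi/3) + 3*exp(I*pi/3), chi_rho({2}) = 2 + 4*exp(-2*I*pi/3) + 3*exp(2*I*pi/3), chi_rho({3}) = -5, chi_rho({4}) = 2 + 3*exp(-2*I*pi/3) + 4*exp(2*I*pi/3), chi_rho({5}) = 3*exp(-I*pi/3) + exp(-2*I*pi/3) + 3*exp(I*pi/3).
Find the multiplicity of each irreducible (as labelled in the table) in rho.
Multiplicities: chi_0: 1, chi_1: 3, chi_2: 1, chi_3: 1, chi_4: 0, chi_5: 3.

Solution. Use <chi_rho, chi> = (1/|G|) sum_C |C| * chi_rho(C) * conj(chi(C)) with |G| = 6 for each irreducible chi in the table:
  <chi_rho, chi_0> = (1/6)[1*(9)*conj(1) + 1*(3*exp(-I*pi/3) + exp(2*I*pi/3) + 3*exp(I*pi/3))*conj(1) + 1*(2 + 4*exp(-2*I*pi/3) + 3*exp(2*I*pi/3))*conj(1) + 1*(-5)*conj(1) + 1*(2 + 3*exp(-2*I*pi/3) + 4*exp(2*I*pi/3))*conj(1) + 1*(3*exp(-I*pi/3) + exp(-2*I*pi/3) + 3*exp(I*pi/3))*conj(1)]
      = (1/6)[(9) + (3*exp(-I*pi/3) + exp(2*I*pi/3) + 3*exp(I*pi/3)) + (2 + 4*exp(-2*I*pi/3) + 3*exp(2*I*pi/3)) + (-5) + (2 + 3*exp(-2*I*pi/3) + 4*exp(2*I*pi/3)) + (3*exp(-I*pi/3) + exp(-2*I*pi/3) + 3*exp(I*pi/3))] = 6/6 = 1
  <chi_rho, chi_1> = (1/6)[1*(9)*conj(1) + 1*(3*exp(-I*pi/3) + exp(2*I*pi/3) + 3*exp(I*pi/3))*conj(exp(I*pi/3)) + 1*(2 + 4*exp(-2*I*pi/3) + 3*exp(2*I*pi/3))*conj(exp(2*I*pi/3)) + 1*(-5)*conj(-1) + 1*(2 + 3*exp(-2*I*pi/3) + 4*exp(2*I*pi/3))*conj(exp(-2*I*pi/3)) + 1*(3*exp(-I*pi/3) + exp(-2*I*pi/3) + 3*exp(I*pi/3))*conj(exp(-I*pi/3))]
      = (1/6)[(9) + (3 + 3*exp(-2*I*pi/3) + exp(I*pi/3)) + (3 + 2*exp(-2*I*pi/3) + 4*exp(2*I*pi/3)) + (5) + (3 + 4*exp(-2*I*pi/3) + 2*exp(2*I*pi/3)) + (3 + exp(-I*pi/3) + 3*exp(2*I*pi/3))] = 18/6 = 3
  <chi_rho, chi_2> = (1/6)[1*(9)*conj(1) + 1*(3*exp(-I*pi/3) + exp(2*I*pi/3) + 3*exp(I*pi/3))*conj(exp(2*I*pi/3)) + 1*(2 + 4*exp(-2*I*pi/3) + 3*exp(2*I*pi/3))*conj(exp(-2*I*pi/3)) + 1*(-5)*conj(1) + 1*(2 + 3*exp(-2*I*pi/3) + 4*exp(2*I*pi/3))*conj(exp(2*I*pi/3)) + 1*(3*exp(-I*pi/3) + exp(-2*I*pi/3) + 3*exp(I*pi/3))*conj(exp(-2*I*pi/3))]
      = (1/6)[(9) + (-2 + 3*exp(-I*pi/3)) + (4 + 3*exp(-2*I*pi/3) + 2*exp(2*I*pi/3)) + (-5) + (4 + 2*exp(-2*I*pi/3) + 3*exp(2*I*pi/3)) + (-2 + 3*exp(I*pi/3))] = 6/6 = 1
  <chi_rho, chi_3> = (1/6)[1*(9)*conj(1) + 1*(3*exp(-I*pi/3) + exp(2*I*pi/3) + 3*exp(I*pi/3))*conj(-1) + 1*(2 + 4*exp(-2*I*pi/3) + 3*exp(2*I*pi/3))*conj(1) + 1*(-5)*conj(-1) + 1*(2 + 3*exp(-2*I*pi/3) + 4*exp(2*I*pi/3))*conj(1) + 1*(3*exp(-I*pi/3) + exp(-2*I*pi/3) + 3*exp(I*pi/3))*conj(-1)]
      = (1/6)[(9) + (-3*exp(I*pi/3) - exp(2*I*pi/3) - 3*exp(-I*pi/3)) + (2 + 4*exp(-2*I*pi/3) + 3*exp(2*I*pi/3)) + (5) + (2 + 3*exp(-2*I*pi/3) + 4*exp(2*I*pi/3)) + (-3*exp(I*pi/3) - exp(-2*I*pi/3) - 3*exp(-I*pi/3))] = 6/6 = 1
  <chi_rho, chi_4> = (1/6)[1*(9)*conj(1) + 1*(3*exp(-I*pi/3) + exp(2*I*pi/3) + 3*exp(I*pi/3))*conj(exp(-2*I*pi/3)) + 1*(2 + 4*exp(-2*I*pi/3) + 3*exp(2*I*pi/3))*conj(exp(2*I*pi/3)) + 1*(-5)*conj(1) + 1*(2 + 3*exp(-2*I*pi/3) + 4*exp(2*I*pi/3))*conj(exp(-2*I*pi/3)) + 1*(3*exp(-I*pi/3) + exp(-2*I*pi/3) + 3*exp(I*pi/3))*conj(exp(2*I*pi/3))]
      = (1/6)[(9) + (-3 + exp(-2*I*pi/3) + 3*exp(I*pi/3)) + (3 + 2*exp(-2*I*pi/3) + 4*exp(2*I*pi/3)) + (-5) + (3 + 4*exp(-2*I*pi/3) + 2*exp(2*I*pi/3)) + (-3 + 3*exp(-I*pi/3) + exp(2*I*pi/3))] = 0/6 = 0
  <chi_rho, chi_5> = (1/6)[1*(9)*conj(1) + 1*(3*exp(-I*pi/3) + exp(2*I*pi/3) + 3*exp(I*pi/3))*conj(exp(-I*pi/3)) + 1*(2 + 4*exp(-2*I*pi/3) + 3*exp(2*I*pi/3))*conj(exp(-2*I*pi/3)) + 1*(-5)*conj(-1) + 1*(2 + 3*exp(-2*I*pi/3) + 4*exp(2*I*pi/3))*conj(exp(2*I*pi/3)) + 1*(3*exp(-I*pi/3) + exp(-2*I*pi/3) + 3*exp(I*pi/3))*conj(exp(I*pi/3))]
      = (1/6)[(9) + (2 + 3*exp(2*I*pi/3)) + (4 + 3*exp(-2*I*pi/3) + 2*exp(2*I*pi/3)) + (5) + (4 + 2*exp(-2*I*pi/3) + 3*exp(2*I*pi/3)) + (2 + 3*exp(-2*I*pi/3))] = 18/6 = 3
(Exp terms are combined using exp(i*s)*conj(exp(i*t)) = exp(i*(s-t)), and sums of them are collapsed using the identity that for every m > 1 the m distinct m-th roots of unity sum to 0, e.g. 1 + exp(2*I*pi/3) + exp(-2*I*pi/3) = 0.)
Dimension check: dim(rho) = sum (mult * dim) = 1*1 + 3*1 + 1*1 + 1*1 + 0*1 + 3*1 = 9 = chi_rho(e) = 9.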